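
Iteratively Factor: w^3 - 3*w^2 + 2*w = (w - 2)*(w^2 - w) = (w - 2)*(w - 1)*(w)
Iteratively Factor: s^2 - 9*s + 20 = (s - 4)*(s - 5)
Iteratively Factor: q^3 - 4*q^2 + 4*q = (q)*(q^2 - 4*q + 4) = q*(q - 2)*(q - 2)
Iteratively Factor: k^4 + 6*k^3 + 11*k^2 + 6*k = (k)*(k^3 + 6*k^2 + 11*k + 6) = k*(k + 2)*(k^2 + 4*k + 3) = k*(k + 1)*(k + 2)*(k + 3)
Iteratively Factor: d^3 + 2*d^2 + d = (d)*(d^2 + 2*d + 1) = d*(d + 1)*(d + 1)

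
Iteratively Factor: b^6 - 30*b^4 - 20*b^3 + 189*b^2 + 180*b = (b + 4)*(b^5 - 4*b^4 - 14*b^3 + 36*b^2 + 45*b) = (b - 3)*(b + 4)*(b^4 - b^3 - 17*b^2 - 15*b) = b*(b - 3)*(b + 4)*(b^3 - b^2 - 17*b - 15) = b*(b - 3)*(b + 3)*(b + 4)*(b^2 - 4*b - 5) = b*(b - 5)*(b - 3)*(b + 3)*(b + 4)*(b + 1)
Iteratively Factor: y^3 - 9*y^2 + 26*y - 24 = (y - 2)*(y^2 - 7*y + 12) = (y - 3)*(y - 2)*(y - 4)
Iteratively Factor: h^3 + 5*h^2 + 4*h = (h + 4)*(h^2 + h) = h*(h + 4)*(h + 1)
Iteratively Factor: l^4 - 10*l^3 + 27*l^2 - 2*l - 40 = (l - 4)*(l^3 - 6*l^2 + 3*l + 10) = (l - 5)*(l - 4)*(l^2 - l - 2) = (l - 5)*(l - 4)*(l + 1)*(l - 2)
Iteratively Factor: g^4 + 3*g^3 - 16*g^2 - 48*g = (g + 4)*(g^3 - g^2 - 12*g) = (g - 4)*(g + 4)*(g^2 + 3*g) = g*(g - 4)*(g + 4)*(g + 3)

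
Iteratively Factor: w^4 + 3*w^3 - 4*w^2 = (w - 1)*(w^3 + 4*w^2) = (w - 1)*(w + 4)*(w^2) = w*(w - 1)*(w + 4)*(w)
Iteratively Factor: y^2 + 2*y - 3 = (y + 3)*(y - 1)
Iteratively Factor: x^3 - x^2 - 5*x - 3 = (x + 1)*(x^2 - 2*x - 3) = (x - 3)*(x + 1)*(x + 1)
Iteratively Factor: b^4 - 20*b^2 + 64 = (b + 4)*(b^3 - 4*b^2 - 4*b + 16) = (b - 2)*(b + 4)*(b^2 - 2*b - 8) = (b - 4)*(b - 2)*(b + 4)*(b + 2)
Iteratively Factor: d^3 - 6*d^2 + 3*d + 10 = (d - 5)*(d^2 - d - 2) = (d - 5)*(d + 1)*(d - 2)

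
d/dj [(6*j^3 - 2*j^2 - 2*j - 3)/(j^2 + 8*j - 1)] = 2*(3*j^4 + 48*j^3 - 16*j^2 + 5*j + 13)/(j^4 + 16*j^3 + 62*j^2 - 16*j + 1)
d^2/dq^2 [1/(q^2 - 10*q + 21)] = 2*(-q^2 + 10*q + 4*(q - 5)^2 - 21)/(q^2 - 10*q + 21)^3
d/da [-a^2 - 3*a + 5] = -2*a - 3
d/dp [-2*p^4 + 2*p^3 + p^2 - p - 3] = -8*p^3 + 6*p^2 + 2*p - 1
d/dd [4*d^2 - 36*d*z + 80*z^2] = 8*d - 36*z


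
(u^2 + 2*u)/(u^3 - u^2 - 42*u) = (u + 2)/(u^2 - u - 42)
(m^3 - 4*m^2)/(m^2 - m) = m*(m - 4)/(m - 1)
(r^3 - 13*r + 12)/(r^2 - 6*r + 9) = (r^2 + 3*r - 4)/(r - 3)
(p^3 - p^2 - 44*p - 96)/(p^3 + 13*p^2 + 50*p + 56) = (p^2 - 5*p - 24)/(p^2 + 9*p + 14)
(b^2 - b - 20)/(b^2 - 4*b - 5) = (b + 4)/(b + 1)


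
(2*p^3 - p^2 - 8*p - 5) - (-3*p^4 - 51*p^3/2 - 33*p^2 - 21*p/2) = 3*p^4 + 55*p^3/2 + 32*p^2 + 5*p/2 - 5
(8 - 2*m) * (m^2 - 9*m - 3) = -2*m^3 + 26*m^2 - 66*m - 24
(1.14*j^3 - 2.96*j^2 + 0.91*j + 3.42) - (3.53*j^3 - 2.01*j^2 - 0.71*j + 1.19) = -2.39*j^3 - 0.95*j^2 + 1.62*j + 2.23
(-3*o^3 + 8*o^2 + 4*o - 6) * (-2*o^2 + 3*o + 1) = 6*o^5 - 25*o^4 + 13*o^3 + 32*o^2 - 14*o - 6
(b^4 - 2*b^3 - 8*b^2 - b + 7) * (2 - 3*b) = -3*b^5 + 8*b^4 + 20*b^3 - 13*b^2 - 23*b + 14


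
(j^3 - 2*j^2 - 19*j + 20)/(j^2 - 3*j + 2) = (j^2 - j - 20)/(j - 2)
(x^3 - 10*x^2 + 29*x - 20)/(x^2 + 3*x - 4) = (x^2 - 9*x + 20)/(x + 4)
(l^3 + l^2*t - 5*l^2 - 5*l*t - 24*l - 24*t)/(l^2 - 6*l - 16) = (l^2 + l*t + 3*l + 3*t)/(l + 2)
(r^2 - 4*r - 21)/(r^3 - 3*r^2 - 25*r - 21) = 1/(r + 1)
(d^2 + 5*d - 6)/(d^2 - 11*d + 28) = (d^2 + 5*d - 6)/(d^2 - 11*d + 28)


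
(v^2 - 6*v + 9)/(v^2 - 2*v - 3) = (v - 3)/(v + 1)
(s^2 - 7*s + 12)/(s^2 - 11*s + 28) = (s - 3)/(s - 7)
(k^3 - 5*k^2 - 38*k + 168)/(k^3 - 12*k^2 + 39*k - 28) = (k + 6)/(k - 1)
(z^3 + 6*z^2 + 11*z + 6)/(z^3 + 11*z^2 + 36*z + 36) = (z + 1)/(z + 6)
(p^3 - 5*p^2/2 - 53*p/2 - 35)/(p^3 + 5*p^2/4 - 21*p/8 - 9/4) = 4*(2*p^2 - 9*p - 35)/(8*p^2 - 6*p - 9)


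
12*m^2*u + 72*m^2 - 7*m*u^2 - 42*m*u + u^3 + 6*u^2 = (-4*m + u)*(-3*m + u)*(u + 6)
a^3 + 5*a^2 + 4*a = a*(a + 1)*(a + 4)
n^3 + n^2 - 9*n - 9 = (n - 3)*(n + 1)*(n + 3)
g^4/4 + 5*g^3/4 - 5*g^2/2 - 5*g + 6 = (g/4 + 1/2)*(g - 2)*(g - 1)*(g + 6)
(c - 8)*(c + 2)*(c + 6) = c^3 - 52*c - 96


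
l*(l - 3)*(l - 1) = l^3 - 4*l^2 + 3*l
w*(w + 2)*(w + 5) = w^3 + 7*w^2 + 10*w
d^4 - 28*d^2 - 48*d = d*(d - 6)*(d + 2)*(d + 4)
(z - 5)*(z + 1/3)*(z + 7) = z^3 + 7*z^2/3 - 103*z/3 - 35/3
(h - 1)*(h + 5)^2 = h^3 + 9*h^2 + 15*h - 25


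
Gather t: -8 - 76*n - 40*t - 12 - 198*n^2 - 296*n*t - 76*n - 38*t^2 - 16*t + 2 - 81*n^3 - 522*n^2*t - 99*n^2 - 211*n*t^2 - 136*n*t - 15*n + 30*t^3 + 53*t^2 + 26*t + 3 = -81*n^3 - 297*n^2 - 167*n + 30*t^3 + t^2*(15 - 211*n) + t*(-522*n^2 - 432*n - 30) - 15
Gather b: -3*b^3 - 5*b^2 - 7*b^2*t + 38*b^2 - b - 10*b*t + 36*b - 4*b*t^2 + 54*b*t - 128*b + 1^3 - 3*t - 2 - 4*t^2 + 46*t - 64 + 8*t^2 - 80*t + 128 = -3*b^3 + b^2*(33 - 7*t) + b*(-4*t^2 + 44*t - 93) + 4*t^2 - 37*t + 63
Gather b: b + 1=b + 1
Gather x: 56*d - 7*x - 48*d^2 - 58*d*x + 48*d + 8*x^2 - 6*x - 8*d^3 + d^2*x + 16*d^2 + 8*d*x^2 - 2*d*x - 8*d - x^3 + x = -8*d^3 - 32*d^2 + 96*d - x^3 + x^2*(8*d + 8) + x*(d^2 - 60*d - 12)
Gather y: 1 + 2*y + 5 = 2*y + 6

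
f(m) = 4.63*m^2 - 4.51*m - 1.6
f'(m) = 9.26*m - 4.51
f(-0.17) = -0.70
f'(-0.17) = -6.08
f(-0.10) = -1.10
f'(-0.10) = -5.44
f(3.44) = 37.68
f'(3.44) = 27.34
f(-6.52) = 224.63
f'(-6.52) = -64.89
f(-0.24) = -0.25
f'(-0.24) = -6.73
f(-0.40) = 0.94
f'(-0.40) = -8.21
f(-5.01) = 137.21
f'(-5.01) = -50.90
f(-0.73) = 4.16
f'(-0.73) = -11.27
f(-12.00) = 719.24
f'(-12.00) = -115.63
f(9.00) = 332.84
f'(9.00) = 78.83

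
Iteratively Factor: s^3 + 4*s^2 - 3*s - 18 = (s - 2)*(s^2 + 6*s + 9) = (s - 2)*(s + 3)*(s + 3)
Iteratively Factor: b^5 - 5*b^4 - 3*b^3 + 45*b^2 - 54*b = (b - 3)*(b^4 - 2*b^3 - 9*b^2 + 18*b) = (b - 3)*(b + 3)*(b^3 - 5*b^2 + 6*b) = (b - 3)*(b - 2)*(b + 3)*(b^2 - 3*b) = b*(b - 3)*(b - 2)*(b + 3)*(b - 3)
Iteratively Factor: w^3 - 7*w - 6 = (w - 3)*(w^2 + 3*w + 2) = (w - 3)*(w + 2)*(w + 1)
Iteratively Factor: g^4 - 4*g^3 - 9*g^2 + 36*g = (g + 3)*(g^3 - 7*g^2 + 12*g) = g*(g + 3)*(g^2 - 7*g + 12) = g*(g - 3)*(g + 3)*(g - 4)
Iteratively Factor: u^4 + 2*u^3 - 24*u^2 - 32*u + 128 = (u + 4)*(u^3 - 2*u^2 - 16*u + 32) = (u - 2)*(u + 4)*(u^2 - 16) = (u - 2)*(u + 4)^2*(u - 4)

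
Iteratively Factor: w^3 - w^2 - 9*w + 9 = (w + 3)*(w^2 - 4*w + 3) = (w - 1)*(w + 3)*(w - 3)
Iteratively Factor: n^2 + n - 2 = (n + 2)*(n - 1)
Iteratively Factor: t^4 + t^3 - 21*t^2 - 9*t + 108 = (t - 3)*(t^3 + 4*t^2 - 9*t - 36) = (t - 3)*(t + 3)*(t^2 + t - 12) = (t - 3)*(t + 3)*(t + 4)*(t - 3)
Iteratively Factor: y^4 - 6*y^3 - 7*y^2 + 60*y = (y + 3)*(y^3 - 9*y^2 + 20*y) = y*(y + 3)*(y^2 - 9*y + 20) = y*(y - 4)*(y + 3)*(y - 5)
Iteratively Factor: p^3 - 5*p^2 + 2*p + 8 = (p - 4)*(p^2 - p - 2) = (p - 4)*(p + 1)*(p - 2)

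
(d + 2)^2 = d^2 + 4*d + 4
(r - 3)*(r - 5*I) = r^2 - 3*r - 5*I*r + 15*I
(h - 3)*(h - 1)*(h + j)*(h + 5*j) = h^4 + 6*h^3*j - 4*h^3 + 5*h^2*j^2 - 24*h^2*j + 3*h^2 - 20*h*j^2 + 18*h*j + 15*j^2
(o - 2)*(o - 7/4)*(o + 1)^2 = o^4 - 7*o^3/4 - 3*o^2 + 13*o/4 + 7/2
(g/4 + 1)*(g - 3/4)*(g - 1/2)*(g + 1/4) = g^4/4 + 3*g^3/4 - 63*g^2/64 + 11*g/128 + 3/32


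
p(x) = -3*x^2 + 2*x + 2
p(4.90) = -60.23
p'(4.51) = -25.06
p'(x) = 2 - 6*x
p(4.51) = -50.00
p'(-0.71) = 6.26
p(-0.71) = -0.93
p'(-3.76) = 24.56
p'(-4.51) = 29.06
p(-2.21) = -17.07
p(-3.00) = -31.00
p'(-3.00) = 20.00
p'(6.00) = -34.00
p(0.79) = 1.71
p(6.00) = -94.00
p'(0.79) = -2.74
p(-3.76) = -47.93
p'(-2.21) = 15.26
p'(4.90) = -27.40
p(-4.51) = -68.04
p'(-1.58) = 11.48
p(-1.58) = -8.65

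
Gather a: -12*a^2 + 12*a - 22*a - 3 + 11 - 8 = -12*a^2 - 10*a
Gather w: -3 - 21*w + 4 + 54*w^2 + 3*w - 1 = 54*w^2 - 18*w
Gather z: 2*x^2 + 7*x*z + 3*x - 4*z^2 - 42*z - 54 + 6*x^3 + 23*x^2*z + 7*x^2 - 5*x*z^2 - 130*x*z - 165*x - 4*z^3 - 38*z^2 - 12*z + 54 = 6*x^3 + 9*x^2 - 162*x - 4*z^3 + z^2*(-5*x - 42) + z*(23*x^2 - 123*x - 54)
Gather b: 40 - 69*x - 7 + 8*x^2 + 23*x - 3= 8*x^2 - 46*x + 30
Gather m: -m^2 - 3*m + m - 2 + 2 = -m^2 - 2*m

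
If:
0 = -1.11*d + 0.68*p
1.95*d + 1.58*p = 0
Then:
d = 0.00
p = 0.00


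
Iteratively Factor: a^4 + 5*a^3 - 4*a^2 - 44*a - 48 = (a + 2)*(a^3 + 3*a^2 - 10*a - 24) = (a + 2)*(a + 4)*(a^2 - a - 6) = (a + 2)^2*(a + 4)*(a - 3)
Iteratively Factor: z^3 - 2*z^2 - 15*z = (z)*(z^2 - 2*z - 15) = z*(z - 5)*(z + 3)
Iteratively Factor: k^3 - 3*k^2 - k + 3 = (k - 3)*(k^2 - 1) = (k - 3)*(k + 1)*(k - 1)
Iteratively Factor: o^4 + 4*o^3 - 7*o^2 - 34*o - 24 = (o + 4)*(o^3 - 7*o - 6) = (o + 1)*(o + 4)*(o^2 - o - 6) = (o + 1)*(o + 2)*(o + 4)*(o - 3)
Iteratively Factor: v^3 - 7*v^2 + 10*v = (v - 5)*(v^2 - 2*v) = (v - 5)*(v - 2)*(v)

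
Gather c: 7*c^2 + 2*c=7*c^2 + 2*c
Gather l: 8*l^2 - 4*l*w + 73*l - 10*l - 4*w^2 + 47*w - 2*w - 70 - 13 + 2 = 8*l^2 + l*(63 - 4*w) - 4*w^2 + 45*w - 81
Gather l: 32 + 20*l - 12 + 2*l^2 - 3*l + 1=2*l^2 + 17*l + 21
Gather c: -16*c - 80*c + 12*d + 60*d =-96*c + 72*d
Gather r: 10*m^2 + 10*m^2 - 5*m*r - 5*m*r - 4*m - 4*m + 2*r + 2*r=20*m^2 - 8*m + r*(4 - 10*m)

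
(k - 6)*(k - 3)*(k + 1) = k^3 - 8*k^2 + 9*k + 18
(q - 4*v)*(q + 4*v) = q^2 - 16*v^2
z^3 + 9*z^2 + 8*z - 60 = (z - 2)*(z + 5)*(z + 6)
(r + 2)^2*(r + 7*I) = r^3 + 4*r^2 + 7*I*r^2 + 4*r + 28*I*r + 28*I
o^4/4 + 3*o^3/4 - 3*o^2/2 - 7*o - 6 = (o/2 + 1)^2*(o - 3)*(o + 2)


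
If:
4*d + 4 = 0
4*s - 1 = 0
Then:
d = -1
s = 1/4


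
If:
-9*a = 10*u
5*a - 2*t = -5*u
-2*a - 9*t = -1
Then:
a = 4/17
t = 1/17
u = -18/85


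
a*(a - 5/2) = a^2 - 5*a/2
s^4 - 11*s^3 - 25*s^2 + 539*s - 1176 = (s - 8)*(s - 7)*(s - 3)*(s + 7)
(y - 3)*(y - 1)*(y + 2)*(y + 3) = y^4 + y^3 - 11*y^2 - 9*y + 18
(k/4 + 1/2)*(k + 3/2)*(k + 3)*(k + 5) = k^4/4 + 23*k^3/8 + 23*k^2/2 + 153*k/8 + 45/4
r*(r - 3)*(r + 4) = r^3 + r^2 - 12*r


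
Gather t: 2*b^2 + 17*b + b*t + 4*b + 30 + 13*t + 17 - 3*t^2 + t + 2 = 2*b^2 + 21*b - 3*t^2 + t*(b + 14) + 49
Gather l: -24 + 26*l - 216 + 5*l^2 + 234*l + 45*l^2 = 50*l^2 + 260*l - 240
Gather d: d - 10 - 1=d - 11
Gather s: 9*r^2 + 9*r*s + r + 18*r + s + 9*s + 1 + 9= 9*r^2 + 19*r + s*(9*r + 10) + 10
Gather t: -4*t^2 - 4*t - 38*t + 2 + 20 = -4*t^2 - 42*t + 22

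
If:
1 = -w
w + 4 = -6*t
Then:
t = -1/2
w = -1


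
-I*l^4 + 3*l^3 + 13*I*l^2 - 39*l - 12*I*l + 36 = (l - 3)*(l + 4)*(l + 3*I)*(-I*l + I)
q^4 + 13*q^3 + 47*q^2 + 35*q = q*(q + 1)*(q + 5)*(q + 7)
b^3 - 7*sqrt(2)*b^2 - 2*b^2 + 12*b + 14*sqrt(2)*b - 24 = (b - 2)*(b - 6*sqrt(2))*(b - sqrt(2))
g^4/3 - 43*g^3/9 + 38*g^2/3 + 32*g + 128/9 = (g/3 + 1/3)*(g - 8)^2*(g + 2/3)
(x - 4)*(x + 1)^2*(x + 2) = x^4 - 11*x^2 - 18*x - 8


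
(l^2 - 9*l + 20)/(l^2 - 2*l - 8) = (l - 5)/(l + 2)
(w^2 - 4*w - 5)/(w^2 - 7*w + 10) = (w + 1)/(w - 2)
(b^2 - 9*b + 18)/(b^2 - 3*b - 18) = (b - 3)/(b + 3)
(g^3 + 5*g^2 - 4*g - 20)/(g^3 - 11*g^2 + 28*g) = (g^3 + 5*g^2 - 4*g - 20)/(g*(g^2 - 11*g + 28))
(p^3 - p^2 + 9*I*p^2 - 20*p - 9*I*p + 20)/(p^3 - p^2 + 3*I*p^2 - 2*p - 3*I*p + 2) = (p^2 + 9*I*p - 20)/(p^2 + 3*I*p - 2)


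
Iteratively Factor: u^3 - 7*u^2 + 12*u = (u)*(u^2 - 7*u + 12) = u*(u - 3)*(u - 4)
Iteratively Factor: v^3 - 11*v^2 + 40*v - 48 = (v - 4)*(v^2 - 7*v + 12) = (v - 4)*(v - 3)*(v - 4)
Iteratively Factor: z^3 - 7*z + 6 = (z - 2)*(z^2 + 2*z - 3) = (z - 2)*(z - 1)*(z + 3)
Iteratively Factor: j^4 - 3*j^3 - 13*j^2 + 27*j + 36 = (j - 3)*(j^3 - 13*j - 12) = (j - 3)*(j + 1)*(j^2 - j - 12) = (j - 4)*(j - 3)*(j + 1)*(j + 3)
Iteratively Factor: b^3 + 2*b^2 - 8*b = (b + 4)*(b^2 - 2*b) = (b - 2)*(b + 4)*(b)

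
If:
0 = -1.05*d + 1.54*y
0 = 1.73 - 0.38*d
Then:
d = 4.55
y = 3.10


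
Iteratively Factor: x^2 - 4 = (x - 2)*(x + 2)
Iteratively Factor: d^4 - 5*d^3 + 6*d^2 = (d - 2)*(d^3 - 3*d^2) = d*(d - 2)*(d^2 - 3*d) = d*(d - 3)*(d - 2)*(d)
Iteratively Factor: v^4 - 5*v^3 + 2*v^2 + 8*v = (v - 2)*(v^3 - 3*v^2 - 4*v) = (v - 2)*(v + 1)*(v^2 - 4*v) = v*(v - 2)*(v + 1)*(v - 4)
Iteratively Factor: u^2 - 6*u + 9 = (u - 3)*(u - 3)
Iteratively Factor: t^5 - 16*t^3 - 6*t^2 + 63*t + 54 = (t + 3)*(t^4 - 3*t^3 - 7*t^2 + 15*t + 18) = (t + 2)*(t + 3)*(t^3 - 5*t^2 + 3*t + 9) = (t - 3)*(t + 2)*(t + 3)*(t^2 - 2*t - 3) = (t - 3)^2*(t + 2)*(t + 3)*(t + 1)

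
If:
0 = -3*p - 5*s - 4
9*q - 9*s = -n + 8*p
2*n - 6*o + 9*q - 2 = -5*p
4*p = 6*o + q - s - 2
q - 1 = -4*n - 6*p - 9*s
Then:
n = 137/75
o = 221/150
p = 32/15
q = -29/75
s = -52/25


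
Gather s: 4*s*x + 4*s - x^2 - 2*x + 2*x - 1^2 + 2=s*(4*x + 4) - x^2 + 1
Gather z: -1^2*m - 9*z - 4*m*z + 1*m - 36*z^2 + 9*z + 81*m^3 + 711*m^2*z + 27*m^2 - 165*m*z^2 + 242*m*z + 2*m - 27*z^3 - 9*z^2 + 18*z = 81*m^3 + 27*m^2 + 2*m - 27*z^3 + z^2*(-165*m - 45) + z*(711*m^2 + 238*m + 18)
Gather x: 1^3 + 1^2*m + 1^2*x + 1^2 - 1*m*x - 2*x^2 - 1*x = -m*x + m - 2*x^2 + 2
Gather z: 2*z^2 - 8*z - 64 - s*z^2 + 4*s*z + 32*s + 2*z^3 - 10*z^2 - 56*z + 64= 32*s + 2*z^3 + z^2*(-s - 8) + z*(4*s - 64)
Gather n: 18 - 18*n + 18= 36 - 18*n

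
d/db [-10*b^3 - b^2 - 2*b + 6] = -30*b^2 - 2*b - 2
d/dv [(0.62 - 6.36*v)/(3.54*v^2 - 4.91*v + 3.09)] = (22.5144*v^2 - 4.3896*v - 16.6082)/(12.5316*v^4 - 34.7628*v^3 + 45.9853*v^2 - 30.3438*v + 9.5481)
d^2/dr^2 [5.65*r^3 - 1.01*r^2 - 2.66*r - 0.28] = 33.9*r - 2.02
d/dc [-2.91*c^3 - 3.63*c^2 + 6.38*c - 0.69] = -8.73*c^2 - 7.26*c + 6.38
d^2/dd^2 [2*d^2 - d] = 4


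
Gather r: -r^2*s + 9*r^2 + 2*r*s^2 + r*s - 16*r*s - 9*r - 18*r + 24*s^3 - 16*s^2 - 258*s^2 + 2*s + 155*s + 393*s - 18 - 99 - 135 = r^2*(9 - s) + r*(2*s^2 - 15*s - 27) + 24*s^3 - 274*s^2 + 550*s - 252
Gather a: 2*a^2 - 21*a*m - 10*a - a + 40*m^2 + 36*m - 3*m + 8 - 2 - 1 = 2*a^2 + a*(-21*m - 11) + 40*m^2 + 33*m + 5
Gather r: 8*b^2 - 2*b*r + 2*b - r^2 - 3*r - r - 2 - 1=8*b^2 + 2*b - r^2 + r*(-2*b - 4) - 3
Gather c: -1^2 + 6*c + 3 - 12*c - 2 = -6*c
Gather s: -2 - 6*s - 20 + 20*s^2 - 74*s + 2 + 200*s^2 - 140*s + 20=220*s^2 - 220*s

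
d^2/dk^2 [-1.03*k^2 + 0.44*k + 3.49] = -2.06000000000000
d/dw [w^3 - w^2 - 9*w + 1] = 3*w^2 - 2*w - 9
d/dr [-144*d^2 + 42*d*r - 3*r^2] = 42*d - 6*r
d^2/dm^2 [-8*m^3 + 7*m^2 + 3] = 14 - 48*m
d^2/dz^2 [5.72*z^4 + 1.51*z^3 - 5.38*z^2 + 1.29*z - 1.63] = 68.64*z^2 + 9.06*z - 10.76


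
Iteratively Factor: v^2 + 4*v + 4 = (v + 2)*(v + 2)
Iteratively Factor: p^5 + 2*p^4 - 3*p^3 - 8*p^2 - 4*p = (p - 2)*(p^4 + 4*p^3 + 5*p^2 + 2*p) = (p - 2)*(p + 1)*(p^3 + 3*p^2 + 2*p) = p*(p - 2)*(p + 1)*(p^2 + 3*p + 2) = p*(p - 2)*(p + 1)^2*(p + 2)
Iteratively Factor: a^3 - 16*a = (a)*(a^2 - 16) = a*(a + 4)*(a - 4)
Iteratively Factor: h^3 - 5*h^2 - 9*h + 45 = (h + 3)*(h^2 - 8*h + 15) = (h - 5)*(h + 3)*(h - 3)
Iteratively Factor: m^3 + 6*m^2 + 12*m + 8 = (m + 2)*(m^2 + 4*m + 4) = (m + 2)^2*(m + 2)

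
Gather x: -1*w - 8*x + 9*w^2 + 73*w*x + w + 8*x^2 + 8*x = 9*w^2 + 73*w*x + 8*x^2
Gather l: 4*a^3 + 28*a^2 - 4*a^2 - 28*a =4*a^3 + 24*a^2 - 28*a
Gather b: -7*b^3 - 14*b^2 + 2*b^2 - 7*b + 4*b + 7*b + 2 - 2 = -7*b^3 - 12*b^2 + 4*b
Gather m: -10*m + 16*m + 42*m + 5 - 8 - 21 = 48*m - 24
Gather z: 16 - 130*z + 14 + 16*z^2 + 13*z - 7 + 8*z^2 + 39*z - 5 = 24*z^2 - 78*z + 18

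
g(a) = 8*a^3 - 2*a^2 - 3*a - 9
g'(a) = 24*a^2 - 4*a - 3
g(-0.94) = -14.59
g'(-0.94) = 21.97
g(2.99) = 178.00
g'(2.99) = 199.60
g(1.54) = 10.85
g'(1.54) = 47.76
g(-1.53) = -37.74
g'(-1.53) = 59.30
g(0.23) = -9.70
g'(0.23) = -2.65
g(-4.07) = -569.27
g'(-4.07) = 410.84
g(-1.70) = -48.98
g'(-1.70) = 73.16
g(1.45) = 6.83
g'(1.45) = 41.66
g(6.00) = 1629.00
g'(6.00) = 837.00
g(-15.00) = -27414.00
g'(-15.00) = 5457.00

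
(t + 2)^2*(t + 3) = t^3 + 7*t^2 + 16*t + 12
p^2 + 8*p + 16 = (p + 4)^2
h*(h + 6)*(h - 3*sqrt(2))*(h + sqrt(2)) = h^4 - 2*sqrt(2)*h^3 + 6*h^3 - 12*sqrt(2)*h^2 - 6*h^2 - 36*h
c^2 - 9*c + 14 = (c - 7)*(c - 2)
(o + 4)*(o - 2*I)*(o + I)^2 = o^4 + 4*o^3 + 3*o^2 + 12*o + 2*I*o + 8*I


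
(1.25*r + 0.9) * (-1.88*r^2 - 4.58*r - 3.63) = -2.35*r^3 - 7.417*r^2 - 8.6595*r - 3.267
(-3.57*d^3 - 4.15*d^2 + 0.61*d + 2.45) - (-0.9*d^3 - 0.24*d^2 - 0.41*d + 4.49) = -2.67*d^3 - 3.91*d^2 + 1.02*d - 2.04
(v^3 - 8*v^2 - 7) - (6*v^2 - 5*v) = v^3 - 14*v^2 + 5*v - 7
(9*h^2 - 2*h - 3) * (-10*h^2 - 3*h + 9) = -90*h^4 - 7*h^3 + 117*h^2 - 9*h - 27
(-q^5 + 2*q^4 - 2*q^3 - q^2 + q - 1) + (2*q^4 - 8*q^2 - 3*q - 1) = -q^5 + 4*q^4 - 2*q^3 - 9*q^2 - 2*q - 2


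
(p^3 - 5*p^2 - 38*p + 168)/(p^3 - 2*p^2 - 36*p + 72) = (p^2 - 11*p + 28)/(p^2 - 8*p + 12)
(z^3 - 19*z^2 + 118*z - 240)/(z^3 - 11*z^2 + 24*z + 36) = (z^2 - 13*z + 40)/(z^2 - 5*z - 6)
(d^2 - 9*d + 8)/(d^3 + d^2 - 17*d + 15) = (d - 8)/(d^2 + 2*d - 15)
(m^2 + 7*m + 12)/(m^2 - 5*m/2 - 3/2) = 2*(m^2 + 7*m + 12)/(2*m^2 - 5*m - 3)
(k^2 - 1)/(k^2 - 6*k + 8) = (k^2 - 1)/(k^2 - 6*k + 8)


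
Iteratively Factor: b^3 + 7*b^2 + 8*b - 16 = (b - 1)*(b^2 + 8*b + 16) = (b - 1)*(b + 4)*(b + 4)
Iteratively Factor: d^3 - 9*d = (d + 3)*(d^2 - 3*d) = d*(d + 3)*(d - 3)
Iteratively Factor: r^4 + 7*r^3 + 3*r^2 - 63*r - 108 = (r + 3)*(r^3 + 4*r^2 - 9*r - 36) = (r - 3)*(r + 3)*(r^2 + 7*r + 12) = (r - 3)*(r + 3)^2*(r + 4)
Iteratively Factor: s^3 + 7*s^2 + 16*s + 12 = (s + 2)*(s^2 + 5*s + 6) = (s + 2)^2*(s + 3)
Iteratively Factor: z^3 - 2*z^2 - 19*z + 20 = (z + 4)*(z^2 - 6*z + 5) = (z - 5)*(z + 4)*(z - 1)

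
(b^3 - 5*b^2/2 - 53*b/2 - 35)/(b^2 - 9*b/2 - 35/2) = b + 2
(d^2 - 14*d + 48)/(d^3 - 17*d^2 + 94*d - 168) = (d - 8)/(d^2 - 11*d + 28)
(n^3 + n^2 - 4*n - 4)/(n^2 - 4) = n + 1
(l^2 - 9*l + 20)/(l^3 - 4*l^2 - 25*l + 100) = 1/(l + 5)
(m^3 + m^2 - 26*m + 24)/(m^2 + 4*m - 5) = (m^2 + 2*m - 24)/(m + 5)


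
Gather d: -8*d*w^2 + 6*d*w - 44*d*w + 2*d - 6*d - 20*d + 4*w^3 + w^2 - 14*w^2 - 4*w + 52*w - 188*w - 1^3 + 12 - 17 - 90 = d*(-8*w^2 - 38*w - 24) + 4*w^3 - 13*w^2 - 140*w - 96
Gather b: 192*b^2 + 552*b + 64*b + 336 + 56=192*b^2 + 616*b + 392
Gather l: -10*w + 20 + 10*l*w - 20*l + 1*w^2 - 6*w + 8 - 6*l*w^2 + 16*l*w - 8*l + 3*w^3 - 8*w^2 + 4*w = l*(-6*w^2 + 26*w - 28) + 3*w^3 - 7*w^2 - 12*w + 28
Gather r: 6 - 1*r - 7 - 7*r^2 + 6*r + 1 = -7*r^2 + 5*r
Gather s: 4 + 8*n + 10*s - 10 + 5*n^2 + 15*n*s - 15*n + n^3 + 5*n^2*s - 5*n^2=n^3 - 7*n + s*(5*n^2 + 15*n + 10) - 6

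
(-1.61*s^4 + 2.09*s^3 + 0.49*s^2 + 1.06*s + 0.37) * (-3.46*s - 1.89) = 5.5706*s^5 - 4.1885*s^4 - 5.6455*s^3 - 4.5937*s^2 - 3.2836*s - 0.6993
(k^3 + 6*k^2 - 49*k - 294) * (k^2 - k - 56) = k^5 + 5*k^4 - 111*k^3 - 581*k^2 + 3038*k + 16464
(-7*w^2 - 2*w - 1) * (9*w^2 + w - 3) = -63*w^4 - 25*w^3 + 10*w^2 + 5*w + 3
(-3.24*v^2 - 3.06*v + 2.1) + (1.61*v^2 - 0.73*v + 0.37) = -1.63*v^2 - 3.79*v + 2.47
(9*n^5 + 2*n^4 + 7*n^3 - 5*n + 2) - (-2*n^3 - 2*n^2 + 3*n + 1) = 9*n^5 + 2*n^4 + 9*n^3 + 2*n^2 - 8*n + 1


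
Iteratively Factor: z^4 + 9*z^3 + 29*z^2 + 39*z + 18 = (z + 3)*(z^3 + 6*z^2 + 11*z + 6) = (z + 1)*(z + 3)*(z^2 + 5*z + 6) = (z + 1)*(z + 3)^2*(z + 2)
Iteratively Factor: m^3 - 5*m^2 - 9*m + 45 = (m - 5)*(m^2 - 9) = (m - 5)*(m - 3)*(m + 3)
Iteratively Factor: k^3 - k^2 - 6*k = (k + 2)*(k^2 - 3*k) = k*(k + 2)*(k - 3)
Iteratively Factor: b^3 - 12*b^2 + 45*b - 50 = (b - 2)*(b^2 - 10*b + 25) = (b - 5)*(b - 2)*(b - 5)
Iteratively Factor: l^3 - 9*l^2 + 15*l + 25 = (l + 1)*(l^2 - 10*l + 25) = (l - 5)*(l + 1)*(l - 5)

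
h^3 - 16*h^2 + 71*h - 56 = (h - 8)*(h - 7)*(h - 1)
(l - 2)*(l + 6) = l^2 + 4*l - 12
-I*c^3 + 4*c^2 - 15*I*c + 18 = (c - 3*I)*(c + 6*I)*(-I*c + 1)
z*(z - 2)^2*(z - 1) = z^4 - 5*z^3 + 8*z^2 - 4*z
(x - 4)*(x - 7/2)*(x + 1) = x^3 - 13*x^2/2 + 13*x/2 + 14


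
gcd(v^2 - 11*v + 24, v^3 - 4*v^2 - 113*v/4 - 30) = v - 8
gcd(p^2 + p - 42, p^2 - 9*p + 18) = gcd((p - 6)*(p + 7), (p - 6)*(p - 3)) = p - 6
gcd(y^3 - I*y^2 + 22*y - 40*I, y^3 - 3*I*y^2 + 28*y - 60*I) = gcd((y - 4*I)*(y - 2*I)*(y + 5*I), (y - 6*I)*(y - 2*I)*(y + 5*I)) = y^2 + 3*I*y + 10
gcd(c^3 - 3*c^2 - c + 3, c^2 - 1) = c^2 - 1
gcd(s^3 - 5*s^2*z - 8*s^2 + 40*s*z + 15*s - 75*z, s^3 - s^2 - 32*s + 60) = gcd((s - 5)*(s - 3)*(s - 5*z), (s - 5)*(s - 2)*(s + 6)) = s - 5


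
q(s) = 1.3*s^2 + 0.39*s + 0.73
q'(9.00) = 23.79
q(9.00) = 109.54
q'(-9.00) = -23.01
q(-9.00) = 102.52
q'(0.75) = 2.34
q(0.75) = 1.75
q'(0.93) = 2.81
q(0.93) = 2.22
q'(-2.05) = -4.94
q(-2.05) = 5.39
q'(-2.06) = -4.97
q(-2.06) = 5.44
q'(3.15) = 8.58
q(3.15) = 14.86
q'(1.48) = 4.24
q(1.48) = 4.15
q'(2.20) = 6.11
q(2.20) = 7.88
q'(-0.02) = 0.34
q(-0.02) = 0.72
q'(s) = 2.6*s + 0.39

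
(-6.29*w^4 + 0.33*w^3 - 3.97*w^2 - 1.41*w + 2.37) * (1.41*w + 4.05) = -8.8689*w^5 - 25.0092*w^4 - 4.2612*w^3 - 18.0666*w^2 - 2.3688*w + 9.5985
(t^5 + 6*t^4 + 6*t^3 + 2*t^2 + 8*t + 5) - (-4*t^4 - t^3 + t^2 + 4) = t^5 + 10*t^4 + 7*t^3 + t^2 + 8*t + 1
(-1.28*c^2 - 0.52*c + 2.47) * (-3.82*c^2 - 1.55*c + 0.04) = 4.8896*c^4 + 3.9704*c^3 - 8.6806*c^2 - 3.8493*c + 0.0988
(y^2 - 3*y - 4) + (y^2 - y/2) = 2*y^2 - 7*y/2 - 4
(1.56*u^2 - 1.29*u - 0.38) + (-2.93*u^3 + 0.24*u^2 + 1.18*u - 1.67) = -2.93*u^3 + 1.8*u^2 - 0.11*u - 2.05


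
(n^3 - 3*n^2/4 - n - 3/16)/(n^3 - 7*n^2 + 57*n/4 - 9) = (8*n^2 + 6*n + 1)/(4*(2*n^2 - 11*n + 12))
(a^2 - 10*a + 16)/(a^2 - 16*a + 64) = (a - 2)/(a - 8)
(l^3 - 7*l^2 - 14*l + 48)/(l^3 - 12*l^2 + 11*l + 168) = (l - 2)/(l - 7)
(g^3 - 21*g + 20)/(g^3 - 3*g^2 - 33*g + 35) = (g - 4)/(g - 7)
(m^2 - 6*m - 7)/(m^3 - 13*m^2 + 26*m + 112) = (m + 1)/(m^2 - 6*m - 16)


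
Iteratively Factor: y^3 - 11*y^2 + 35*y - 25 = (y - 1)*(y^2 - 10*y + 25) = (y - 5)*(y - 1)*(y - 5)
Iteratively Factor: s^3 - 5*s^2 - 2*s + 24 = (s - 3)*(s^2 - 2*s - 8) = (s - 4)*(s - 3)*(s + 2)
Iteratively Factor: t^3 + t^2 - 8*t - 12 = (t + 2)*(t^2 - t - 6) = (t + 2)^2*(t - 3)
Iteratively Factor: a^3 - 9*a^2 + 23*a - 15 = (a - 3)*(a^2 - 6*a + 5) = (a - 5)*(a - 3)*(a - 1)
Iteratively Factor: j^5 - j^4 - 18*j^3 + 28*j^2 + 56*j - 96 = (j + 4)*(j^4 - 5*j^3 + 2*j^2 + 20*j - 24) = (j - 2)*(j + 4)*(j^3 - 3*j^2 - 4*j + 12) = (j - 2)^2*(j + 4)*(j^2 - j - 6) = (j - 3)*(j - 2)^2*(j + 4)*(j + 2)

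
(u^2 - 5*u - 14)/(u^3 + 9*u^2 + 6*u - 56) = (u^2 - 5*u - 14)/(u^3 + 9*u^2 + 6*u - 56)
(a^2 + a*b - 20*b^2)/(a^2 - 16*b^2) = (a + 5*b)/(a + 4*b)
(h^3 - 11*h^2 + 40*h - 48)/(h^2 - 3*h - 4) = (h^2 - 7*h + 12)/(h + 1)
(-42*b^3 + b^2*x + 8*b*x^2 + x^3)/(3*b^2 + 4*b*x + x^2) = (-14*b^2 + 5*b*x + x^2)/(b + x)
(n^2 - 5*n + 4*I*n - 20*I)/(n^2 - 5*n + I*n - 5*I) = (n + 4*I)/(n + I)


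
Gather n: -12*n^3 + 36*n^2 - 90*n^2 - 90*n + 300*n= -12*n^3 - 54*n^2 + 210*n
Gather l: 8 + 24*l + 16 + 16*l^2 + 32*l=16*l^2 + 56*l + 24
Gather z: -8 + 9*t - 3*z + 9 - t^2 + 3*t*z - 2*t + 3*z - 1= -t^2 + 3*t*z + 7*t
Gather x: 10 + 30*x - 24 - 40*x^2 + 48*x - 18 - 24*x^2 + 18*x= -64*x^2 + 96*x - 32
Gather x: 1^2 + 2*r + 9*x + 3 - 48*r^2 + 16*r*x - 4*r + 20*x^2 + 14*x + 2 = -48*r^2 - 2*r + 20*x^2 + x*(16*r + 23) + 6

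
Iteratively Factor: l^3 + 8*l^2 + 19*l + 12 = (l + 1)*(l^2 + 7*l + 12) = (l + 1)*(l + 3)*(l + 4)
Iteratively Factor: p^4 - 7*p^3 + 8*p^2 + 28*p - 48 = (p - 2)*(p^3 - 5*p^2 - 2*p + 24) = (p - 2)*(p + 2)*(p^2 - 7*p + 12) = (p - 3)*(p - 2)*(p + 2)*(p - 4)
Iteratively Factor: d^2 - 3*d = (d - 3)*(d)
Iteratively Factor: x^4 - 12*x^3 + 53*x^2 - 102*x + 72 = (x - 2)*(x^3 - 10*x^2 + 33*x - 36) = (x - 4)*(x - 2)*(x^2 - 6*x + 9) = (x - 4)*(x - 3)*(x - 2)*(x - 3)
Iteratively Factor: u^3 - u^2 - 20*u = (u - 5)*(u^2 + 4*u) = u*(u - 5)*(u + 4)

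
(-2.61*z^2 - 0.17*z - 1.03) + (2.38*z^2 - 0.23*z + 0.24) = -0.23*z^2 - 0.4*z - 0.79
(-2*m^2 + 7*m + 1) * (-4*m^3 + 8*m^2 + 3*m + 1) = 8*m^5 - 44*m^4 + 46*m^3 + 27*m^2 + 10*m + 1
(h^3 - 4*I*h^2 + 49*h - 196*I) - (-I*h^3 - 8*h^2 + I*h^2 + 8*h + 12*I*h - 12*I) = h^3 + I*h^3 + 8*h^2 - 5*I*h^2 + 41*h - 12*I*h - 184*I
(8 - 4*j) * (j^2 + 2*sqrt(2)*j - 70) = -4*j^3 - 8*sqrt(2)*j^2 + 8*j^2 + 16*sqrt(2)*j + 280*j - 560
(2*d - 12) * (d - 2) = 2*d^2 - 16*d + 24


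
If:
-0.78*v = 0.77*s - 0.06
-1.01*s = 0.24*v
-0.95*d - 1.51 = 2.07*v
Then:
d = -1.81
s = -0.02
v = 0.10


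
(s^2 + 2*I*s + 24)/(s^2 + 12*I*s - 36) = (s - 4*I)/(s + 6*I)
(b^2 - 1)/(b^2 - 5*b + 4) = (b + 1)/(b - 4)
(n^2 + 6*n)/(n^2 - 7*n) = (n + 6)/(n - 7)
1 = 1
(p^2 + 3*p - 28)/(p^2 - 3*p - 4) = (p + 7)/(p + 1)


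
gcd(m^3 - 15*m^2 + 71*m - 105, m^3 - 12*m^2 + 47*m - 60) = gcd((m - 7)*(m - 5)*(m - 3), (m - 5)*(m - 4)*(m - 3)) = m^2 - 8*m + 15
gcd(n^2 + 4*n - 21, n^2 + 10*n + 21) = n + 7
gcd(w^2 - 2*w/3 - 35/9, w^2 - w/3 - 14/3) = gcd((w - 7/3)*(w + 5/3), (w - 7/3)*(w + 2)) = w - 7/3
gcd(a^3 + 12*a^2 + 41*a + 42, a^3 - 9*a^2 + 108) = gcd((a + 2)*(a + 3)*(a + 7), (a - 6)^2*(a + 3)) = a + 3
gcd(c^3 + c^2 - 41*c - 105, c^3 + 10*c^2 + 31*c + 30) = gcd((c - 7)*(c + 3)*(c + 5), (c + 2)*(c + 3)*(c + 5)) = c^2 + 8*c + 15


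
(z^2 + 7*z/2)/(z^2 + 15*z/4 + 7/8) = 4*z/(4*z + 1)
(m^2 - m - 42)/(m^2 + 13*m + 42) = (m - 7)/(m + 7)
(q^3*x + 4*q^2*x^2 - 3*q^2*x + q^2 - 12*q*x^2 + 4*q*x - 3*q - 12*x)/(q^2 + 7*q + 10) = (q^3*x + 4*q^2*x^2 - 3*q^2*x + q^2 - 12*q*x^2 + 4*q*x - 3*q - 12*x)/(q^2 + 7*q + 10)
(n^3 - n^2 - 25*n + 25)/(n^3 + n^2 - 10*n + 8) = (n^2 - 25)/(n^2 + 2*n - 8)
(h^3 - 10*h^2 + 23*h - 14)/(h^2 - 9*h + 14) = h - 1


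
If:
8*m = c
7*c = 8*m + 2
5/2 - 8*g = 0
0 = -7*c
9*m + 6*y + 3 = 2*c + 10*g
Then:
No Solution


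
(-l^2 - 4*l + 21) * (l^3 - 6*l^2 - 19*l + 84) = -l^5 + 2*l^4 + 64*l^3 - 134*l^2 - 735*l + 1764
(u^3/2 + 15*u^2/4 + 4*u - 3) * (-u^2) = -u^5/2 - 15*u^4/4 - 4*u^3 + 3*u^2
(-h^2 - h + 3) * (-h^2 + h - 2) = h^4 - 2*h^2 + 5*h - 6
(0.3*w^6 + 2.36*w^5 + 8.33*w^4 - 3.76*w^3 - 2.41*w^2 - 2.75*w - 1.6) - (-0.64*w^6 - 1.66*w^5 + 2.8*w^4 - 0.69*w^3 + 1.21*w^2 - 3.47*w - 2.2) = 0.94*w^6 + 4.02*w^5 + 5.53*w^4 - 3.07*w^3 - 3.62*w^2 + 0.72*w + 0.6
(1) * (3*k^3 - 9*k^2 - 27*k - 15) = 3*k^3 - 9*k^2 - 27*k - 15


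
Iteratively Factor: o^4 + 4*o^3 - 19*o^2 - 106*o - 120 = (o + 2)*(o^3 + 2*o^2 - 23*o - 60) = (o - 5)*(o + 2)*(o^2 + 7*o + 12) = (o - 5)*(o + 2)*(o + 4)*(o + 3)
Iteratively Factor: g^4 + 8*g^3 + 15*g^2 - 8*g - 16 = (g + 1)*(g^3 + 7*g^2 + 8*g - 16) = (g - 1)*(g + 1)*(g^2 + 8*g + 16) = (g - 1)*(g + 1)*(g + 4)*(g + 4)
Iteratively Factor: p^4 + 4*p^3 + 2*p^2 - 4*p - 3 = (p + 3)*(p^3 + p^2 - p - 1) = (p - 1)*(p + 3)*(p^2 + 2*p + 1) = (p - 1)*(p + 1)*(p + 3)*(p + 1)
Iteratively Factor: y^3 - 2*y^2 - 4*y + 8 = (y - 2)*(y^2 - 4) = (y - 2)*(y + 2)*(y - 2)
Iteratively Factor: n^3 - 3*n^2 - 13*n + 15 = (n - 5)*(n^2 + 2*n - 3) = (n - 5)*(n - 1)*(n + 3)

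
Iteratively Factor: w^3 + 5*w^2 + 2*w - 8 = (w + 4)*(w^2 + w - 2) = (w - 1)*(w + 4)*(w + 2)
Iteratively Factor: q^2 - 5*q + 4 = (q - 1)*(q - 4)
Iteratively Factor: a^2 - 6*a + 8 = (a - 2)*(a - 4)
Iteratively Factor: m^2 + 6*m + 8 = (m + 4)*(m + 2)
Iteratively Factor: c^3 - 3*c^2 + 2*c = (c - 1)*(c^2 - 2*c) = c*(c - 1)*(c - 2)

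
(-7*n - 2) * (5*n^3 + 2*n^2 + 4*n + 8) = -35*n^4 - 24*n^3 - 32*n^2 - 64*n - 16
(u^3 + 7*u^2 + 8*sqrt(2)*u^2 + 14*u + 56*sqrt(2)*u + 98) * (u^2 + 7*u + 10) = u^5 + 8*sqrt(2)*u^4 + 14*u^4 + 73*u^3 + 112*sqrt(2)*u^3 + 266*u^2 + 472*sqrt(2)*u^2 + 560*sqrt(2)*u + 826*u + 980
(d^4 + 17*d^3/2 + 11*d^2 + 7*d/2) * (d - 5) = d^5 + 7*d^4/2 - 63*d^3/2 - 103*d^2/2 - 35*d/2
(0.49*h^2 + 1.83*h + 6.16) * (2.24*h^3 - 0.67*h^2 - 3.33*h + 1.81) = 1.0976*h^5 + 3.7709*h^4 + 10.9406*h^3 - 9.3342*h^2 - 17.2005*h + 11.1496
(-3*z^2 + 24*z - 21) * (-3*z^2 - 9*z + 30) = 9*z^4 - 45*z^3 - 243*z^2 + 909*z - 630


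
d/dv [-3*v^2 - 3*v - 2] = -6*v - 3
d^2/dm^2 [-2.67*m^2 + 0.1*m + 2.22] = -5.34000000000000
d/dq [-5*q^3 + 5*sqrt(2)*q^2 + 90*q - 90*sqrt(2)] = -15*q^2 + 10*sqrt(2)*q + 90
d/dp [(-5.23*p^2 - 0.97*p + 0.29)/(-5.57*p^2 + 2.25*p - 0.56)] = (-17.1704*p^2 + 9.0882*p - 0.1093)/(31.0249*p^4 - 25.065*p^3 + 11.3009*p^2 - 2.52*p + 0.3136)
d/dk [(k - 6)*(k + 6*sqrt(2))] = 2*k - 6 + 6*sqrt(2)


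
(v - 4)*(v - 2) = v^2 - 6*v + 8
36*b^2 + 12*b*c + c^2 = (6*b + c)^2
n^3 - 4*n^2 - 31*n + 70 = (n - 7)*(n - 2)*(n + 5)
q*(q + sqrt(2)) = q^2 + sqrt(2)*q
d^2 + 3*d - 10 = (d - 2)*(d + 5)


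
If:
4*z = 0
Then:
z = 0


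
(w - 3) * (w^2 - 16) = w^3 - 3*w^2 - 16*w + 48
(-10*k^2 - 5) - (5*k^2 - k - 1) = -15*k^2 + k - 4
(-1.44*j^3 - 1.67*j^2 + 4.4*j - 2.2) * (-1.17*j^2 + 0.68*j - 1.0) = 1.6848*j^5 + 0.9747*j^4 - 4.8436*j^3 + 7.236*j^2 - 5.896*j + 2.2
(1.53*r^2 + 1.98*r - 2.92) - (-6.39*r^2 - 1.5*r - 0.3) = 7.92*r^2 + 3.48*r - 2.62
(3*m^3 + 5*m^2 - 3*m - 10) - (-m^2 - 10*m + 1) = 3*m^3 + 6*m^2 + 7*m - 11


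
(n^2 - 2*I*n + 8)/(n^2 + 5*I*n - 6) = (n - 4*I)/(n + 3*I)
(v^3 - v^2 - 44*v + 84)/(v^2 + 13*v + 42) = (v^2 - 8*v + 12)/(v + 6)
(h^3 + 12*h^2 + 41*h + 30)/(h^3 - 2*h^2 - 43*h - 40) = (h + 6)/(h - 8)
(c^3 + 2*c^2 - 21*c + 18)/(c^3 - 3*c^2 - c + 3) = (c + 6)/(c + 1)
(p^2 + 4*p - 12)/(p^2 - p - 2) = (p + 6)/(p + 1)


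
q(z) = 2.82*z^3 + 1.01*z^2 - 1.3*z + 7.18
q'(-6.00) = 291.14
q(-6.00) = -557.78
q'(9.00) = 702.14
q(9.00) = 2133.07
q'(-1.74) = 20.80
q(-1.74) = -2.36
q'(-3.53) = 96.99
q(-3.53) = -99.69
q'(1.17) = 12.64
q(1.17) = 11.56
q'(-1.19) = 8.28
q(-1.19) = 5.41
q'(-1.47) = 14.01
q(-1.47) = 2.32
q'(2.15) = 42.15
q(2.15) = 37.08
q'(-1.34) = 11.18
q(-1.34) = 3.95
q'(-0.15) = -1.41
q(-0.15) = 7.39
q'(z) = 8.46*z^2 + 2.02*z - 1.3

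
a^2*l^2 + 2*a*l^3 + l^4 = l^2*(a + l)^2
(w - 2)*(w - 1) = w^2 - 3*w + 2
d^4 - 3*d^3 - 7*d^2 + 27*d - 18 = (d - 3)*(d - 2)*(d - 1)*(d + 3)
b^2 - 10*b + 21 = (b - 7)*(b - 3)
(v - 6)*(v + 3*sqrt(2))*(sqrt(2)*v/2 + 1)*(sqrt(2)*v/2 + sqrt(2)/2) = v^4/2 - 5*v^3/2 + 2*sqrt(2)*v^3 - 10*sqrt(2)*v^2 - 12*sqrt(2)*v - 15*v - 18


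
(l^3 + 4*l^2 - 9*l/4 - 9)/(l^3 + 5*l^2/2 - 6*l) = (l + 3/2)/l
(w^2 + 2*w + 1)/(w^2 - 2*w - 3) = (w + 1)/(w - 3)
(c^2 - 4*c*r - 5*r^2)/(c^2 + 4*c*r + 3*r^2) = (c - 5*r)/(c + 3*r)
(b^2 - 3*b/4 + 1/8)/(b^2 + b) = (8*b^2 - 6*b + 1)/(8*b*(b + 1))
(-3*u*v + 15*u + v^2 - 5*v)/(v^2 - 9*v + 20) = (-3*u + v)/(v - 4)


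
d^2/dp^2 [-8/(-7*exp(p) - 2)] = (392*exp(p) - 112)*exp(p)/(7*exp(p) + 2)^3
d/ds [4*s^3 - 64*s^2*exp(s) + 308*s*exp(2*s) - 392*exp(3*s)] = -64*s^2*exp(s) + 12*s^2 + 616*s*exp(2*s) - 128*s*exp(s) - 1176*exp(3*s) + 308*exp(2*s)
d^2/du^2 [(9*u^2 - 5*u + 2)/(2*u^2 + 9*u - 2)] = 4*(-91*u^3 + 66*u^2 + 24*u + 58)/(8*u^6 + 108*u^5 + 462*u^4 + 513*u^3 - 462*u^2 + 108*u - 8)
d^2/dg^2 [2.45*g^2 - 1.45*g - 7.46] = 4.90000000000000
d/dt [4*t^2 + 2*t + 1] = 8*t + 2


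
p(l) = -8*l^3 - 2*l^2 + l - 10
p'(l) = -24*l^2 - 4*l + 1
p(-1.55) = 13.44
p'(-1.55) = -50.46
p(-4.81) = 829.19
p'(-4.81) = -535.03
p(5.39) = -1315.44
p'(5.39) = -717.81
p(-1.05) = -3.99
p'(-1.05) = -21.26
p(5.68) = -1534.85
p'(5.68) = -796.02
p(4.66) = -858.33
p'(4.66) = -538.81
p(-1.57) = 14.46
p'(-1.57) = -51.88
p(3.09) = -262.04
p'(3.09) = -240.51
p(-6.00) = 1640.00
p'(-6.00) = -839.00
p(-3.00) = 185.00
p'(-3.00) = -203.00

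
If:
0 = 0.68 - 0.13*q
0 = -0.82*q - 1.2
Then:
No Solution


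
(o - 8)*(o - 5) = o^2 - 13*o + 40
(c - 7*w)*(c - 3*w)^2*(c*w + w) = c^4*w - 13*c^3*w^2 + c^3*w + 51*c^2*w^3 - 13*c^2*w^2 - 63*c*w^4 + 51*c*w^3 - 63*w^4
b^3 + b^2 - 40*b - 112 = (b - 7)*(b + 4)^2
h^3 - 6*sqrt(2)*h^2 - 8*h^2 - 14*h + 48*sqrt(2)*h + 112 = (h - 8)*(h - 7*sqrt(2))*(h + sqrt(2))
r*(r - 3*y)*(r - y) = r^3 - 4*r^2*y + 3*r*y^2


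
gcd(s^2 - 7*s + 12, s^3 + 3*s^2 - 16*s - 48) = s - 4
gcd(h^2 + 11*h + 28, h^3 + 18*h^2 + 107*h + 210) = h + 7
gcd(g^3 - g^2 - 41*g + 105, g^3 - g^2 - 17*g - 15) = g - 5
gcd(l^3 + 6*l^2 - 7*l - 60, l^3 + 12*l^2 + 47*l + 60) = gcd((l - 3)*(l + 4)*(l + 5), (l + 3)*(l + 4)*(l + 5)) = l^2 + 9*l + 20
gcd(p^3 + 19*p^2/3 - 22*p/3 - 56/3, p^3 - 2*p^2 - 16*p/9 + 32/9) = p^2 - 2*p/3 - 8/3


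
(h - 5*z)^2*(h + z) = h^3 - 9*h^2*z + 15*h*z^2 + 25*z^3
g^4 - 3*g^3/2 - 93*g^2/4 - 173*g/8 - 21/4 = (g - 6)*(g + 1/2)^2*(g + 7/2)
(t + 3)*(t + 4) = t^2 + 7*t + 12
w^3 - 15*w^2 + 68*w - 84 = (w - 7)*(w - 6)*(w - 2)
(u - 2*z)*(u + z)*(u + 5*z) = u^3 + 4*u^2*z - 7*u*z^2 - 10*z^3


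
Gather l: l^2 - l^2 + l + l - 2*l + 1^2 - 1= 0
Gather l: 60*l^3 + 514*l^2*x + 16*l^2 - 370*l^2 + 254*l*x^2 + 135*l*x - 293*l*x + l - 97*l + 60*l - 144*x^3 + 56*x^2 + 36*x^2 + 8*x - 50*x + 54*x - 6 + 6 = 60*l^3 + l^2*(514*x - 354) + l*(254*x^2 - 158*x - 36) - 144*x^3 + 92*x^2 + 12*x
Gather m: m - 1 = m - 1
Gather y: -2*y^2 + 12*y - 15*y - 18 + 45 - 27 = -2*y^2 - 3*y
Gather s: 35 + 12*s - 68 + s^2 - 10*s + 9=s^2 + 2*s - 24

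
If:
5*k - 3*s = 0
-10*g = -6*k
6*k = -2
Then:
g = -1/5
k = -1/3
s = -5/9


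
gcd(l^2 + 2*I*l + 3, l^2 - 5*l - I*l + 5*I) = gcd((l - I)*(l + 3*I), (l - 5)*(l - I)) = l - I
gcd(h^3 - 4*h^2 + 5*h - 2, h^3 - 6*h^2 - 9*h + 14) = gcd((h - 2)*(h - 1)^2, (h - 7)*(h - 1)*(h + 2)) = h - 1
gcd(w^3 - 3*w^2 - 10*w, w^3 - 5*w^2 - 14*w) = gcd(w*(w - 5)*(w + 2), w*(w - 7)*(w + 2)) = w^2 + 2*w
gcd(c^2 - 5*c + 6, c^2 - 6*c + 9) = c - 3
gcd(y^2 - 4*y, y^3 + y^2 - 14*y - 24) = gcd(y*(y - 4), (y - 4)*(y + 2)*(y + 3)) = y - 4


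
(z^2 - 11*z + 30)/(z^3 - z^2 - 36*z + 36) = (z - 5)/(z^2 + 5*z - 6)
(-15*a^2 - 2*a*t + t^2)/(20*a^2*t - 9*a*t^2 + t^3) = (3*a + t)/(t*(-4*a + t))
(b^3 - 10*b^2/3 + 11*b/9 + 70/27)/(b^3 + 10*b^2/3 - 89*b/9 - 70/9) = (b - 5/3)/(b + 5)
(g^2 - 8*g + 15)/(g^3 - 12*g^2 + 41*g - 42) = (g - 5)/(g^2 - 9*g + 14)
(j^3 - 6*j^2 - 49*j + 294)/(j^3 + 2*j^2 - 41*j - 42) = (j - 7)/(j + 1)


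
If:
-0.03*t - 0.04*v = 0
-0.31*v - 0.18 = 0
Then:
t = 0.77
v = -0.58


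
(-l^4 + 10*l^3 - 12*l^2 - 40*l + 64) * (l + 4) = -l^5 + 6*l^4 + 28*l^3 - 88*l^2 - 96*l + 256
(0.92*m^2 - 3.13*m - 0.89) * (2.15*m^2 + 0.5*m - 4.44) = 1.978*m^4 - 6.2695*m^3 - 7.5633*m^2 + 13.4522*m + 3.9516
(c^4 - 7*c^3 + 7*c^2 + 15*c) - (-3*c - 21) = c^4 - 7*c^3 + 7*c^2 + 18*c + 21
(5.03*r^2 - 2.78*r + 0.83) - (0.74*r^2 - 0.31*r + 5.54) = 4.29*r^2 - 2.47*r - 4.71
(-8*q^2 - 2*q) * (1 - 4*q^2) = 32*q^4 + 8*q^3 - 8*q^2 - 2*q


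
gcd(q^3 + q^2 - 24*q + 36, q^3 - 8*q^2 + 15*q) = q - 3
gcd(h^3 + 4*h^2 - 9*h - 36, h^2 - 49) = 1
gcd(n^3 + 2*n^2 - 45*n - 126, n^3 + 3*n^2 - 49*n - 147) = n^2 - 4*n - 21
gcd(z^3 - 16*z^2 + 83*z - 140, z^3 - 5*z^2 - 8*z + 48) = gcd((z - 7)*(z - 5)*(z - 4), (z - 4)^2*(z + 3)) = z - 4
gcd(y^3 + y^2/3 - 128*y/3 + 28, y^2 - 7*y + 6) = y - 6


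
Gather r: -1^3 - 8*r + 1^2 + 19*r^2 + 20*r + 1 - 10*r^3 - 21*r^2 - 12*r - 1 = -10*r^3 - 2*r^2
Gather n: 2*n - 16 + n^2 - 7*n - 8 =n^2 - 5*n - 24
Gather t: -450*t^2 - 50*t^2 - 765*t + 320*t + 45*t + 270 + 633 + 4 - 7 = -500*t^2 - 400*t + 900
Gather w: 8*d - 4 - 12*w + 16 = 8*d - 12*w + 12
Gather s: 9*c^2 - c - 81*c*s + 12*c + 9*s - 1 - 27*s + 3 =9*c^2 + 11*c + s*(-81*c - 18) + 2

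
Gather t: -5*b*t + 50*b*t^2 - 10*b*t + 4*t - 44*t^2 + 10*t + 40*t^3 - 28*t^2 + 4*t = 40*t^3 + t^2*(50*b - 72) + t*(18 - 15*b)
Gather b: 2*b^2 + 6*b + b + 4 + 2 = 2*b^2 + 7*b + 6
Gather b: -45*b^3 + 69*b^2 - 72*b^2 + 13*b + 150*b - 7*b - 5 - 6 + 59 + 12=-45*b^3 - 3*b^2 + 156*b + 60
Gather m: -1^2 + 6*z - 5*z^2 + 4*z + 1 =-5*z^2 + 10*z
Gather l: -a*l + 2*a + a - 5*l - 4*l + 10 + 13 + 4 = 3*a + l*(-a - 9) + 27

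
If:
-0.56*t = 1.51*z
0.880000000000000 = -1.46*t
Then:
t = -0.60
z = 0.22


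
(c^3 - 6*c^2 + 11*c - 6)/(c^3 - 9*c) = (c^2 - 3*c + 2)/(c*(c + 3))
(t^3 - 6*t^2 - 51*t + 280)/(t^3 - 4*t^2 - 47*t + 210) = (t - 8)/(t - 6)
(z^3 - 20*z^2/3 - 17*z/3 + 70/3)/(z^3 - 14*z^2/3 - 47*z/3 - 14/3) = (3*z - 5)/(3*z + 1)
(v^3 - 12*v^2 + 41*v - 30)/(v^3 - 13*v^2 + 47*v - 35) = (v - 6)/(v - 7)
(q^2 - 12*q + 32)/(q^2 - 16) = (q - 8)/(q + 4)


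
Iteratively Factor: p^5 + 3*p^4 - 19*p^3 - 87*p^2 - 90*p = (p - 5)*(p^4 + 8*p^3 + 21*p^2 + 18*p) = (p - 5)*(p + 2)*(p^3 + 6*p^2 + 9*p) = (p - 5)*(p + 2)*(p + 3)*(p^2 + 3*p) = (p - 5)*(p + 2)*(p + 3)^2*(p)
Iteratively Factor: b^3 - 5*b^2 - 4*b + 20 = (b - 2)*(b^2 - 3*b - 10) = (b - 2)*(b + 2)*(b - 5)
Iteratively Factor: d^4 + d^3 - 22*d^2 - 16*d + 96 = (d - 4)*(d^3 + 5*d^2 - 2*d - 24) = (d - 4)*(d + 3)*(d^2 + 2*d - 8) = (d - 4)*(d - 2)*(d + 3)*(d + 4)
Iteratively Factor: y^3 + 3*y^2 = (y)*(y^2 + 3*y) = y*(y + 3)*(y)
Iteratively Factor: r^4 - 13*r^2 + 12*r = (r - 3)*(r^3 + 3*r^2 - 4*r) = (r - 3)*(r - 1)*(r^2 + 4*r) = r*(r - 3)*(r - 1)*(r + 4)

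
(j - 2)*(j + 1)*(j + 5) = j^3 + 4*j^2 - 7*j - 10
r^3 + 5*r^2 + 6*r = r*(r + 2)*(r + 3)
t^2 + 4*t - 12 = (t - 2)*(t + 6)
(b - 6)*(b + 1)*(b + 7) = b^3 + 2*b^2 - 41*b - 42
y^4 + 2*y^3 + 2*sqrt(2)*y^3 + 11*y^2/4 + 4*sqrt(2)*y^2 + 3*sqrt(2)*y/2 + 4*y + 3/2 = (y + 1/2)*(y + 3/2)*(y + sqrt(2))^2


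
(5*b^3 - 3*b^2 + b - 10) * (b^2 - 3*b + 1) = 5*b^5 - 18*b^4 + 15*b^3 - 16*b^2 + 31*b - 10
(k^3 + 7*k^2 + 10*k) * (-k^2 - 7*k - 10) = -k^5 - 14*k^4 - 69*k^3 - 140*k^2 - 100*k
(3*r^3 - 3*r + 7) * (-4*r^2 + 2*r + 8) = -12*r^5 + 6*r^4 + 36*r^3 - 34*r^2 - 10*r + 56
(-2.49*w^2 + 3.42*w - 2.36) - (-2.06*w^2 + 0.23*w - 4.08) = -0.43*w^2 + 3.19*w + 1.72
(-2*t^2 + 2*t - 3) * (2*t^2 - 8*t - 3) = -4*t^4 + 20*t^3 - 16*t^2 + 18*t + 9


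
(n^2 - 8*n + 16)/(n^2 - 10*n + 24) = (n - 4)/(n - 6)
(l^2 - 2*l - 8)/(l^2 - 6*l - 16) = (l - 4)/(l - 8)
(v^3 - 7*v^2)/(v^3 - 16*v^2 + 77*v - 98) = v^2/(v^2 - 9*v + 14)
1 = 1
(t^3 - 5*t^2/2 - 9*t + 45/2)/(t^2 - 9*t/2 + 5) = (t^2 - 9)/(t - 2)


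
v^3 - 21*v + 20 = (v - 4)*(v - 1)*(v + 5)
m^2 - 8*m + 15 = (m - 5)*(m - 3)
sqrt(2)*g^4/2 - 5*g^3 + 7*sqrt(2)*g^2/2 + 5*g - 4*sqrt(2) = (g - 1)*(g - 4*sqrt(2))*(g - sqrt(2))*(sqrt(2)*g/2 + sqrt(2)/2)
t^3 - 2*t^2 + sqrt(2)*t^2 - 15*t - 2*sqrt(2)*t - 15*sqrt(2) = (t - 5)*(t + 3)*(t + sqrt(2))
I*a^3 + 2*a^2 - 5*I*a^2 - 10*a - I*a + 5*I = (a - 5)*(a - I)*(I*a + 1)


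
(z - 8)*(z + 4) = z^2 - 4*z - 32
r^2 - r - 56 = (r - 8)*(r + 7)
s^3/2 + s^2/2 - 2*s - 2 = (s/2 + 1)*(s - 2)*(s + 1)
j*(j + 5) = j^2 + 5*j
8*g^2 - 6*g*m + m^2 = (-4*g + m)*(-2*g + m)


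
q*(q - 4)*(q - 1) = q^3 - 5*q^2 + 4*q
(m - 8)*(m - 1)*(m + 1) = m^3 - 8*m^2 - m + 8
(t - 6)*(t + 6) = t^2 - 36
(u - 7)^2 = u^2 - 14*u + 49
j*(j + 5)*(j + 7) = j^3 + 12*j^2 + 35*j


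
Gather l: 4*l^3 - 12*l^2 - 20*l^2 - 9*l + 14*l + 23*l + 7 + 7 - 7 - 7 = 4*l^3 - 32*l^2 + 28*l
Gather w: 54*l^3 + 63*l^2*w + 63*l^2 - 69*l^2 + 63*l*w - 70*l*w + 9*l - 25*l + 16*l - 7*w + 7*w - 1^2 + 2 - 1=54*l^3 - 6*l^2 + w*(63*l^2 - 7*l)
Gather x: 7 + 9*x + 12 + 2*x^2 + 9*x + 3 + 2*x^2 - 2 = 4*x^2 + 18*x + 20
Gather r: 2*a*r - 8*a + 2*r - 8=-8*a + r*(2*a + 2) - 8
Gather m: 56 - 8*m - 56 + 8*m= 0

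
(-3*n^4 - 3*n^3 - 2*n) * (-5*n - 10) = 15*n^5 + 45*n^4 + 30*n^3 + 10*n^2 + 20*n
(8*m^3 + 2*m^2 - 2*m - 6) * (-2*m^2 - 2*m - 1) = -16*m^5 - 20*m^4 - 8*m^3 + 14*m^2 + 14*m + 6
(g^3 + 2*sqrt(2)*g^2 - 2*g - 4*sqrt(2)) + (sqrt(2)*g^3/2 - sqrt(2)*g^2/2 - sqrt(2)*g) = sqrt(2)*g^3/2 + g^3 + 3*sqrt(2)*g^2/2 - 2*g - sqrt(2)*g - 4*sqrt(2)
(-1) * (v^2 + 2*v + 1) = -v^2 - 2*v - 1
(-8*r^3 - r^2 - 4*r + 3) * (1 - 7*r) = 56*r^4 - r^3 + 27*r^2 - 25*r + 3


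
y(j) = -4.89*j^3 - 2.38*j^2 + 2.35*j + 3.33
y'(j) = -14.67*j^2 - 4.76*j + 2.35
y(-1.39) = 8.60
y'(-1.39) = -19.38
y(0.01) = 3.35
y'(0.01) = 2.30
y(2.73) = -107.49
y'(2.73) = -119.98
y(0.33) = 3.67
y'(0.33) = -0.82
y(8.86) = -3563.70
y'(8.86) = -1191.41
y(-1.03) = 3.73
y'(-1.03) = -8.31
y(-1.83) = 21.03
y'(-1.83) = -38.07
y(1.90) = -34.34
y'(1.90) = -59.65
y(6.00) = -1124.49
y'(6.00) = -554.33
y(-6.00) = 959.79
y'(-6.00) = -497.21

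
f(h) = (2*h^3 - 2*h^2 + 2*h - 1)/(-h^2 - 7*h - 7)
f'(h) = (2*h + 7)*(2*h^3 - 2*h^2 + 2*h - 1)/(-h^2 - 7*h - 7)^2 + (6*h^2 - 4*h + 2)/(-h^2 - 7*h - 7) = (-2*h^4 - 28*h^3 - 26*h^2 + 26*h - 21)/(h^4 + 14*h^3 + 63*h^2 + 98*h + 49)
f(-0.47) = 0.66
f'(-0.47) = -2.34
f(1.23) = -0.13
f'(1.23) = -0.29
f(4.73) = -2.81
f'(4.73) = -1.14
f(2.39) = -0.67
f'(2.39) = -0.64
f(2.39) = -0.67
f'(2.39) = -0.64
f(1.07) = -0.08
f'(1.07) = -0.24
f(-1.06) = 11.01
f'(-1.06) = -94.84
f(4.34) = -2.37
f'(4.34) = -1.07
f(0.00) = 0.14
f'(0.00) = -0.43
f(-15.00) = 56.94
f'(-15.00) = -0.81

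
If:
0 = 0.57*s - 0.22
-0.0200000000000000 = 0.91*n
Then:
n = -0.02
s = 0.39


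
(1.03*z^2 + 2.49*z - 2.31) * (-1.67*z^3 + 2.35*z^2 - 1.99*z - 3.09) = -1.7201*z^5 - 1.7378*z^4 + 7.6595*z^3 - 13.5663*z^2 - 3.0972*z + 7.1379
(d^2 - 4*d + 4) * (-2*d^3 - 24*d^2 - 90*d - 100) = -2*d^5 - 16*d^4 - 2*d^3 + 164*d^2 + 40*d - 400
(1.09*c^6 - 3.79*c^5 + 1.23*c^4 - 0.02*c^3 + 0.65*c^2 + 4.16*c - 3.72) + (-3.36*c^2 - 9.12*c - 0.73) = 1.09*c^6 - 3.79*c^5 + 1.23*c^4 - 0.02*c^3 - 2.71*c^2 - 4.96*c - 4.45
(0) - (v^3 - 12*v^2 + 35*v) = -v^3 + 12*v^2 - 35*v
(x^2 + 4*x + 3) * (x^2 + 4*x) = x^4 + 8*x^3 + 19*x^2 + 12*x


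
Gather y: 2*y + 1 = 2*y + 1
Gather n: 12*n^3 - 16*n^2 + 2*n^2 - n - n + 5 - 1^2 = 12*n^3 - 14*n^2 - 2*n + 4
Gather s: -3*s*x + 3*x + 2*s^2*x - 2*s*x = 2*s^2*x - 5*s*x + 3*x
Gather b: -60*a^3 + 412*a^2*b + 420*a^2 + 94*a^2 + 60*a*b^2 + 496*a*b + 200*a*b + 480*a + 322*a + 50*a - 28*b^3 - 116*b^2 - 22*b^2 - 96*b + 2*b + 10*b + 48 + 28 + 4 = -60*a^3 + 514*a^2 + 852*a - 28*b^3 + b^2*(60*a - 138) + b*(412*a^2 + 696*a - 84) + 80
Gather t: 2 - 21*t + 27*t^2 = 27*t^2 - 21*t + 2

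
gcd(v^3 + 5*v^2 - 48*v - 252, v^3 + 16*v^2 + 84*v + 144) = v^2 + 12*v + 36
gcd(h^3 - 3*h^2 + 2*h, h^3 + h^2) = h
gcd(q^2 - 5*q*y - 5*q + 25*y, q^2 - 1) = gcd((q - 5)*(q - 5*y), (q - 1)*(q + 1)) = 1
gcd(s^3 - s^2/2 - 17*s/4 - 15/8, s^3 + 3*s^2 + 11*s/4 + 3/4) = s^2 + 2*s + 3/4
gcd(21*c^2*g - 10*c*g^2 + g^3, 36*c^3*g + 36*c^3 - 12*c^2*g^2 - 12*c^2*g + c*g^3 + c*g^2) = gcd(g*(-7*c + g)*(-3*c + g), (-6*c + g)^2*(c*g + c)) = 1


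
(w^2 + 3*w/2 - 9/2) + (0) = w^2 + 3*w/2 - 9/2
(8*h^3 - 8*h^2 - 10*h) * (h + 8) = 8*h^4 + 56*h^3 - 74*h^2 - 80*h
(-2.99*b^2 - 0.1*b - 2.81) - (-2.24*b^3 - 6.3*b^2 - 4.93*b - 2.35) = 2.24*b^3 + 3.31*b^2 + 4.83*b - 0.46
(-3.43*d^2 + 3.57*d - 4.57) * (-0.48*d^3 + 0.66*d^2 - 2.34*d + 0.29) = 1.6464*d^5 - 3.9774*d^4 + 12.576*d^3 - 12.3647*d^2 + 11.7291*d - 1.3253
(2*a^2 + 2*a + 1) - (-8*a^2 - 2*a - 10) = 10*a^2 + 4*a + 11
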